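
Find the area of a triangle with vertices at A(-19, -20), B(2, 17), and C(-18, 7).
Using the coordinate formula: Area = (1/2)|x₁(y₂-y₃) + x₂(y₃-y₁) + x₃(y₁-y₂)|
Area = (1/2)|(-19)(17-7) + 2(7-(-20)) + (-18)((-20)-17)|
Area = (1/2)|(-19)*10 + 2*27 + (-18)*(-37)|
Area = (1/2)|(-190) + 54 + 666|
Area = (1/2)*530 = 265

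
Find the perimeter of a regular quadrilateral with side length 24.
Perimeter = number of sides * side length
Perimeter = 4 * 24
Perimeter = 96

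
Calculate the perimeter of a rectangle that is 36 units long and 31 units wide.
Perimeter = 2 * (length + width)
Perimeter = 2 * (36 + 31)
Perimeter = 2 * 67
Perimeter = 134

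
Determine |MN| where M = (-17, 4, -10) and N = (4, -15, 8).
d = √[(21)² + (-19)² + (18)²] = √1126 = 33.56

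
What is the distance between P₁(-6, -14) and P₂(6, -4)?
Using the distance formula: d = sqrt((x₂-x₁)² + (y₂-y₁)²)
dx = 6 - (-6) = 12
dy = (-4) - (-14) = 10
d = sqrt(12² + 10²) = sqrt(144 + 100) = sqrt(244) = 15.62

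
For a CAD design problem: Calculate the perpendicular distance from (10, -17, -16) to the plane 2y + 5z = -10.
d = |0(10) + 2(-17) + 5(-16) - (-10)| / √(0² + 2² + 5²) = 104/√29 = 19.31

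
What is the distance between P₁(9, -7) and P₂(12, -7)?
Using the distance formula: d = sqrt((x₂-x₁)² + (y₂-y₁)²)
dx = 12 - 9 = 3
dy = (-7) - (-7) = 0
d = sqrt(3² + 0²) = sqrt(9 + 0) = sqrt(9) = 3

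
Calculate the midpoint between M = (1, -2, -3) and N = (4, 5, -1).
Midpoint = ((1+4)/2, (-2+5)/2, (-3-1)/2) = (2.5, 1.5, -2)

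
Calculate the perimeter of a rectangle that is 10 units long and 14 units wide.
Perimeter = 2 * (length + width)
Perimeter = 2 * (10 + 14)
Perimeter = 2 * 24
Perimeter = 48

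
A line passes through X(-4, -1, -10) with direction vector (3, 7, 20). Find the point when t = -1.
P(-1) = (-4 + 3(-1), -1 + 7(-1), -10 + 20(-1)) = (-7, -8, -30)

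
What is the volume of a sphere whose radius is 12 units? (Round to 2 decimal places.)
Volume = (4/3) * pi * r³
Volume = (4/3) * pi * 12³
Volume = (4/3) * pi * 1728
Volume = 7238.23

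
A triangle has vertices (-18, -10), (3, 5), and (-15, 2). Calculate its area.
Using the coordinate formula: Area = (1/2)|x₁(y₂-y₃) + x₂(y₃-y₁) + x₃(y₁-y₂)|
Area = (1/2)|(-18)(5-2) + 3(2-(-10)) + (-15)((-10)-5)|
Area = (1/2)|(-18)*3 + 3*12 + (-15)*(-15)|
Area = (1/2)|(-54) + 36 + 225|
Area = (1/2)*207 = 103.50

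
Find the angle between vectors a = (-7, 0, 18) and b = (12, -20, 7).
a·b = 42, |a|² = 373, |b|² = 593
cos θ = 42/√221189 ≈ 0.0893
θ ≈ 84.88°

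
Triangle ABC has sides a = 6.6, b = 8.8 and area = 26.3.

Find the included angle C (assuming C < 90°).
Area = ½ab·sin(C)  →  sin(C) = 2·Area/(ab)
sin(C) = 2·26.3/(6.6·8.8) = 0.905647
C = arcsin(0.905647) = 64.91°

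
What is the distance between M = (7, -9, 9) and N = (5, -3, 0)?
d = √[(-2)² + (6)² + (-9)²] = √121 = 11.0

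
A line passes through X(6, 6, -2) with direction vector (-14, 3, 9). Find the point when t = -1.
P(-1) = (6 + (-14)(-1), 6 + 3(-1), -2 + 9(-1)) = (20, 3, -11)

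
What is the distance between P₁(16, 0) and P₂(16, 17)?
Using the distance formula: d = sqrt((x₂-x₁)² + (y₂-y₁)²)
dx = 16 - 16 = 0
dy = 17 - 0 = 17
d = sqrt(0² + 17²) = sqrt(0 + 289) = sqrt(289) = 17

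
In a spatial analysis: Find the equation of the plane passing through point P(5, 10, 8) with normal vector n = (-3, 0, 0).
d = n·P = (-3)(5) + (0)(10) + (0)(8) = -15
Plane: -3x = -15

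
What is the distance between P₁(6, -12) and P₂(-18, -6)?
Using the distance formula: d = sqrt((x₂-x₁)² + (y₂-y₁)²)
dx = (-18) - 6 = -24
dy = (-6) - (-12) = 6
d = sqrt((-24)² + 6²) = sqrt(576 + 36) = sqrt(612) = 24.74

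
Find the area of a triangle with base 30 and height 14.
Area = (1/2) * base * height
Area = (1/2) * 30 * 14
Area = 210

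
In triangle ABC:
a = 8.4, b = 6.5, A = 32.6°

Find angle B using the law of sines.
sin(B)/b = sin(A)/a
sin(B) = b·sin(A)/a = 6.5·sin(32.6°)/8.4 = 0.416906
B = arcsin(0.416906) = 24.64°  (b ≤ a, so B ≤ A and the acute solution is unique)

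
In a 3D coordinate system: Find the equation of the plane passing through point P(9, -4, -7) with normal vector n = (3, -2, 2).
d = n·P = (3)(9) + (-2)(-4) + (2)(-7) = 21
Plane: 3x - 2y + 2z = 21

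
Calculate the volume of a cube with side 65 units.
Volume = s³
Volume = 65³
Volume = 274625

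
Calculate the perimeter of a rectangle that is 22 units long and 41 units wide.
Perimeter = 2 * (length + width)
Perimeter = 2 * (22 + 41)
Perimeter = 2 * 63
Perimeter = 126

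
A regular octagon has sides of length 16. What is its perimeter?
Perimeter = number of sides * side length
Perimeter = 8 * 16
Perimeter = 128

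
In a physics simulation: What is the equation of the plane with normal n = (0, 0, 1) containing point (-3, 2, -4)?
d = n·P = (0)(-3) + (0)(2) + (1)(-4) = -4
Plane: z = -4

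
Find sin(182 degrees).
sin(182 degrees) = -0.0349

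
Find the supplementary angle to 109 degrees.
Supplementary angles sum to 180 degrees.
Other angle = 180 - 109
Other angle = 71 degrees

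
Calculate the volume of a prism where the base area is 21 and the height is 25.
Volume = base area * height
Volume = 21 * 25
Volume = 525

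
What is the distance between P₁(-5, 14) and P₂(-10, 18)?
Using the distance formula: d = sqrt((x₂-x₁)² + (y₂-y₁)²)
dx = (-10) - (-5) = -5
dy = 18 - 14 = 4
d = sqrt((-5)² + 4²) = sqrt(25 + 16) = sqrt(41) = 6.40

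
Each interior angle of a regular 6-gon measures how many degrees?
Interior angle of a regular n-gon = (n-2)*180/n
Interior angle = (6-2)*180/6
Interior angle = 4*180/6
Interior angle = 720/6
Interior angle = 120 degrees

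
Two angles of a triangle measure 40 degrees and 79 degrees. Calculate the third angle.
Sum of angles in a triangle = 180 degrees
Third angle = 180 - 40 - 79
Third angle = 61 degrees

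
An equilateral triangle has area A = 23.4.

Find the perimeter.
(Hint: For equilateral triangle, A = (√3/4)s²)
A = (√3/4)s²  →  s² = 4A/√3 = 4·23.4/√3 = 54.04
s = 7.35119
Perimeter = 3s = 22.05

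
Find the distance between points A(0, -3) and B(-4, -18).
Using the distance formula: d = sqrt((x₂-x₁)² + (y₂-y₁)²)
dx = (-4) - 0 = -4
dy = (-18) - (-3) = -15
d = sqrt((-4)² + (-15)²) = sqrt(16 + 225) = sqrt(241) = 15.52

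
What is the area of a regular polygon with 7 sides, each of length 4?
For a regular 7-gon with side length s = 4:
Apothem a = s / (2*tan(pi/7)) = 4 / (2*tan(pi/7)) ≈ 4.153
Perimeter P = 7 * 4 = 28
Area = (1/2) * P * a = (1/2) * 28 * 4.153 = 58.14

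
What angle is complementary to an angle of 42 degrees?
Complementary angles sum to 90 degrees.
Other angle = 90 - 42
Other angle = 48 degrees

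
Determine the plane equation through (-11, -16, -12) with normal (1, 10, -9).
d = n·P = (1)(-11) + (10)(-16) + (-9)(-12) = -63
Plane: x + 10y - 9z = -63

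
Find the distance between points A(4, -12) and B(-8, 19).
Using the distance formula: d = sqrt((x₂-x₁)² + (y₂-y₁)²)
dx = (-8) - 4 = -12
dy = 19 - (-12) = 31
d = sqrt((-12)² + 31²) = sqrt(144 + 961) = sqrt(1105) = 33.24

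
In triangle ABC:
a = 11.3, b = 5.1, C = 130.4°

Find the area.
Using A = ½ab·sin(C):
A = ½·11.3·5.1·sin(130.4°) = ½·57.63·0.761538 = 21.94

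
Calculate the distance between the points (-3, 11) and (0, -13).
Using the distance formula: d = sqrt((x₂-x₁)² + (y₂-y₁)²)
dx = 0 - (-3) = 3
dy = (-13) - 11 = -24
d = sqrt(3² + (-24)²) = sqrt(9 + 576) = sqrt(585) = 24.19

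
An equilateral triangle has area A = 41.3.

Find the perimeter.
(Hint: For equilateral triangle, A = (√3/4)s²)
A = (√3/4)s²  →  s² = 4A/√3 = 4·41.3/√3 = 95.3783
s = 9.76618
Perimeter = 3s = 29.3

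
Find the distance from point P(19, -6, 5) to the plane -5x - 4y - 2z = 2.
d = |(-5)(19) + (-4)(-6) + (-2)(5) - (2)| / √((-5)² + (-4)² + (-2)²) = 83/√45 = 12.37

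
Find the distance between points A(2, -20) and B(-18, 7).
Using the distance formula: d = sqrt((x₂-x₁)² + (y₂-y₁)²)
dx = (-18) - 2 = -20
dy = 7 - (-20) = 27
d = sqrt((-20)² + 27²) = sqrt(400 + 729) = sqrt(1129) = 33.60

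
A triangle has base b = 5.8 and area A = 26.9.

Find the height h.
A = ½bh  →  h = 2A/b
h = 2·26.9/5.8 = 9.276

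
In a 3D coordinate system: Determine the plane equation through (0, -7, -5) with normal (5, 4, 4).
d = n·P = (5)(0) + (4)(-7) + (4)(-5) = -48
Plane: 5x + 4y + 4z = -48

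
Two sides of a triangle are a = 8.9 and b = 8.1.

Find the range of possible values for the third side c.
By the triangle inequality: |a - b| < c < a + b
|8.9 - 8.1| < c < 8.9 + 8.1
0.8 < c < 17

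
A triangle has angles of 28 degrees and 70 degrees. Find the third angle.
Sum of angles in a triangle = 180 degrees
Third angle = 180 - 28 - 70
Third angle = 82 degrees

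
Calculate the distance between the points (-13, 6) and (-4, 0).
Using the distance formula: d = sqrt((x₂-x₁)² + (y₂-y₁)²)
dx = (-4) - (-13) = 9
dy = 0 - 6 = -6
d = sqrt(9² + (-6)²) = sqrt(81 + 36) = sqrt(117) = 10.82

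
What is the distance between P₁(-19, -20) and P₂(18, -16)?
Using the distance formula: d = sqrt((x₂-x₁)² + (y₂-y₁)²)
dx = 18 - (-19) = 37
dy = (-16) - (-20) = 4
d = sqrt(37² + 4²) = sqrt(1369 + 16) = sqrt(1385) = 37.22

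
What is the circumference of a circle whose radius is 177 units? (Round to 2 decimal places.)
Circumference = 2 * pi * r
Circumference = 2 * pi * 177
Circumference = 1112.12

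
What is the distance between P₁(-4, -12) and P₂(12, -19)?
Using the distance formula: d = sqrt((x₂-x₁)² + (y₂-y₁)²)
dx = 12 - (-4) = 16
dy = (-19) - (-12) = -7
d = sqrt(16² + (-7)²) = sqrt(256 + 49) = sqrt(305) = 17.46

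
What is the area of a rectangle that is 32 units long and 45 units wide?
Area = length * width
Area = 32 * 45
Area = 1440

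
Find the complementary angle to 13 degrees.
Complementary angles sum to 90 degrees.
Other angle = 90 - 13
Other angle = 77 degrees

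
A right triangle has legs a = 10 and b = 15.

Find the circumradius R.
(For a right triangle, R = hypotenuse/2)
Hypotenuse c = √(10² + 15²) = √325 = 18.0278
R = c/2 = 9.014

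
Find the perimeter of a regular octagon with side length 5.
Perimeter = number of sides * side length
Perimeter = 8 * 5
Perimeter = 40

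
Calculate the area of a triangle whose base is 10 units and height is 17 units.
Area = (1/2) * base * height
Area = (1/2) * 10 * 17
Area = 85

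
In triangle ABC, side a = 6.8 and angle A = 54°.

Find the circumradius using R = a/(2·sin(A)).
R = a/(2·sin(A)) = 6.8/(2·sin(54°))
R = 6.8/(2·0.809017) = 6.8/1.618034 = 4.203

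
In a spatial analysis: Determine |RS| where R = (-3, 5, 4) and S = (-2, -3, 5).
d = √[(1)² + (-8)² + (1)²] = √66 = 8.124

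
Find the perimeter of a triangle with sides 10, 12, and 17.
Perimeter = sum of all sides
Perimeter = 10 + 12 + 17
Perimeter = 39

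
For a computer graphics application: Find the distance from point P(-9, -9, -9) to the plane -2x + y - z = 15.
d = |(-2)(-9) + 1(-9) + (-1)(-9) - (15)| / √((-2)² + 1² + (-1)²) = 3/√6 = 1.225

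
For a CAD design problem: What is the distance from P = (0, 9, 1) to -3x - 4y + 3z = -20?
d = |(-3)(0) + (-4)(9) + 3(1) - (-20)| / √((-3)² + (-4)² + 3²) = 13/√34 = 2.229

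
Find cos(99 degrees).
cos(99 degrees) = -0.1564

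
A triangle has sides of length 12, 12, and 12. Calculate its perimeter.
Perimeter = sum of all sides
Perimeter = 12 + 12 + 12
Perimeter = 36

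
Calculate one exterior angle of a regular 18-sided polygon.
Exterior angle of a regular n-gon = 360/n
Exterior angle = 360/18
Exterior angle = 20 degrees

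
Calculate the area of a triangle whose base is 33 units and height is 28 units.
Area = (1/2) * base * height
Area = (1/2) * 33 * 28
Area = 462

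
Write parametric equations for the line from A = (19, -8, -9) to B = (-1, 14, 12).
Direction vector d = B - A = (-20, 22, 21)
x = 19 - 20t, y = -8 + 22t, z = -9 + 21t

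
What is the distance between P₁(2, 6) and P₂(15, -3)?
Using the distance formula: d = sqrt((x₂-x₁)² + (y₂-y₁)²)
dx = 15 - 2 = 13
dy = (-3) - 6 = -9
d = sqrt(13² + (-9)²) = sqrt(169 + 81) = sqrt(250) = 15.81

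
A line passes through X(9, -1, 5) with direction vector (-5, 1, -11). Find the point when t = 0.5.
P(0.5) = (9 + (-5)(0.5), -1 + 1(0.5), 5 + (-11)(0.5)) = (6.5, -0.5, -0.5)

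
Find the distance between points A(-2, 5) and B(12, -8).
Using the distance formula: d = sqrt((x₂-x₁)² + (y₂-y₁)²)
dx = 12 - (-2) = 14
dy = (-8) - 5 = -13
d = sqrt(14² + (-13)²) = sqrt(196 + 169) = sqrt(365) = 19.10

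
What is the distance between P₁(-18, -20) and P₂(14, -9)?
Using the distance formula: d = sqrt((x₂-x₁)² + (y₂-y₁)²)
dx = 14 - (-18) = 32
dy = (-9) - (-20) = 11
d = sqrt(32² + 11²) = sqrt(1024 + 121) = sqrt(1145) = 33.84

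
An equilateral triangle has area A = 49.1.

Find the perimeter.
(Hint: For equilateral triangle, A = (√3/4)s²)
A = (√3/4)s²  →  s² = 4A/√3 = 4·49.1/√3 = 113.392
s = 10.6485
Perimeter = 3s = 31.95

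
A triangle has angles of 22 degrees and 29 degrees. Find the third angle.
Sum of angles in a triangle = 180 degrees
Third angle = 180 - 22 - 29
Third angle = 129 degrees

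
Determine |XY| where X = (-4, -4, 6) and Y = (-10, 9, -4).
d = √[(-6)² + (13)² + (-10)²] = √305 = 17.46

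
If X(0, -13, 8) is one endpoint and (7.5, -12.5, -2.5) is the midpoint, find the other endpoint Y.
Y = (2×7.5 - 0, 2×(-12.5) - (-13), 2×(-2.5) - 8) = (15, -12, -13)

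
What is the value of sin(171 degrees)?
sin(171 degrees) = 0.1564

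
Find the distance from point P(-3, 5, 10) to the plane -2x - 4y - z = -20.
d = |(-2)(-3) + (-4)(5) + (-1)(10) - (-20)| / √((-2)² + (-4)² + (-1)²) = 4/√21 = 0.8729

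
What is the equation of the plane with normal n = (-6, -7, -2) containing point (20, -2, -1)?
d = n·P = (-6)(20) + (-7)(-2) + (-2)(-1) = -104
Plane: -6x - 7y - 2z = -104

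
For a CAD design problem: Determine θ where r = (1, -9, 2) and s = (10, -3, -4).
r·s = 29, |r|² = 86, |s|² = 125
cos θ = 29/√10750 ≈ 0.2797
θ ≈ 73.76°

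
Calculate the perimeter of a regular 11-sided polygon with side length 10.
Perimeter = number of sides * side length
Perimeter = 11 * 10
Perimeter = 110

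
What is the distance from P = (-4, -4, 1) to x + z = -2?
d = |1(-4) + 0(-4) + 1(1) - (-2)| / √(1² + 0² + 1²) = 1/√2 = 0.7071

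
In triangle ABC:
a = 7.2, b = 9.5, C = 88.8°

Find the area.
Using A = ½ab·sin(C):
A = ½·7.2·9.5·sin(88.8°) = ½·68.4·0.999781 = 34.19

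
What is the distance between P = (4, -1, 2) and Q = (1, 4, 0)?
d = √[(-3)² + (5)² + (-2)²] = √38 = 6.164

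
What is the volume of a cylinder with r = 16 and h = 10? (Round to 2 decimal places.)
Volume = pi * r² * h
Volume = pi * 16² * 10
Volume = pi * 256 * 10
Volume = pi * 2560
Volume = 8042.48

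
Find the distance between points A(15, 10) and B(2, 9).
Using the distance formula: d = sqrt((x₂-x₁)² + (y₂-y₁)²)
dx = 2 - 15 = -13
dy = 9 - 10 = -1
d = sqrt((-13)² + (-1)²) = sqrt(169 + 1) = sqrt(170) = 13.04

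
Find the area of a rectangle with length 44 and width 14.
Area = length * width
Area = 44 * 14
Area = 616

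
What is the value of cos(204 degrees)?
cos(204 degrees) = -0.9135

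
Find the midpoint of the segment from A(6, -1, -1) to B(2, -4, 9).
Midpoint = ((6+2)/2, (-1-4)/2, (-1+9)/2) = (4, -2.5, 4)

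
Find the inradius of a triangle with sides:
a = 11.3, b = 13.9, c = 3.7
s = (a+b+c)/2 = (11.3+13.9+3.7)/2 = 14.45
Area = √(s(s-a)(s-b)(s-c)) = √(14.45·3.15·0.55·10.75) = 16.4049
r = Area/s = 16.4049/14.45 = 1.135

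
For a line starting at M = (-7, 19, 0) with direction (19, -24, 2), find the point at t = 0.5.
P(0.5) = (-7 + 19(0.5), 19 + (-24)(0.5), 0 + 2(0.5)) = (2.5, 7, 1)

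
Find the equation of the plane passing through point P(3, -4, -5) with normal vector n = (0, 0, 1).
d = n·P = (0)(3) + (0)(-4) + (1)(-5) = -5
Plane: z = -5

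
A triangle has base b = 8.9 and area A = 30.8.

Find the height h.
A = ½bh  →  h = 2A/b
h = 2·30.8/8.9 = 6.921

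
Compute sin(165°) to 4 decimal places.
sin(165 degrees) = 0.2588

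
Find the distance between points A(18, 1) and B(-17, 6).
Using the distance formula: d = sqrt((x₂-x₁)² + (y₂-y₁)²)
dx = (-17) - 18 = -35
dy = 6 - 1 = 5
d = sqrt((-35)² + 5²) = sqrt(1225 + 25) = sqrt(1250) = 35.36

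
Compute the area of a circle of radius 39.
Area = pi * r²
Area = pi * 39²
Area = pi * 1521
Area = 4778.36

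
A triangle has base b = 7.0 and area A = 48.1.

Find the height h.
A = ½bh  →  h = 2A/b
h = 2·48.1/7.0 = 13.74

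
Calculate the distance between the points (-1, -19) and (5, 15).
Using the distance formula: d = sqrt((x₂-x₁)² + (y₂-y₁)²)
dx = 5 - (-1) = 6
dy = 15 - (-19) = 34
d = sqrt(6² + 34²) = sqrt(36 + 1156) = sqrt(1192) = 34.53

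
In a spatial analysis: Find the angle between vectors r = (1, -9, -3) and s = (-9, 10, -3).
r·s = -90, |r|² = 91, |s|² = 190
cos θ = -90/√17290 ≈ -0.6845
θ ≈ 133.2°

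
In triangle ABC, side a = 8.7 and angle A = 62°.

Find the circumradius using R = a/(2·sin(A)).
R = a/(2·sin(A)) = 8.7/(2·sin(62°))
R = 8.7/(2·0.882948) = 8.7/1.765895 = 4.927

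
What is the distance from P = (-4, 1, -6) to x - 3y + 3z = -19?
d = |1(-4) + (-3)(1) + 3(-6) - (-19)| / √(1² + (-3)² + 3²) = 6/√19 = 1.376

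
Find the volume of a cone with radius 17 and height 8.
Volume = (1/3) * pi * r² * h
Volume = (1/3) * pi * 17² * 8
Volume = (1/3) * pi * 289 * 8
Volume = (1/3) * pi * 2312
Volume = 2421.12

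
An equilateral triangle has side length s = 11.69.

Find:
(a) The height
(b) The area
(a) Height h = s·√3/2 = 11.69·√3/2 = 10.12
(b) Area = (√3/4)·s² = (√3/4)·11.69² = (√3/4)·136.656 = 59.17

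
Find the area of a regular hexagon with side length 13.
For a regular 6-gon with side length s = 13:
Apothem a = s / (2*tan(pi/6)) = 13 / (2*tan(pi/6)) ≈ 11.2583
Perimeter P = 6 * 13 = 78
Area = (1/2) * P * a = (1/2) * 78 * 11.2583 = 439.07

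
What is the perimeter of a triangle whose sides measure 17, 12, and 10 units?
Perimeter = sum of all sides
Perimeter = 17 + 12 + 10
Perimeter = 39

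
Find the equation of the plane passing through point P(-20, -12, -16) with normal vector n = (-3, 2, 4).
d = n·P = (-3)(-20) + (2)(-12) + (4)(-16) = -28
Plane: -3x + 2y + 4z = -28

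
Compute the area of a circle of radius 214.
Area = pi * r²
Area = pi * 214²
Area = pi * 45796
Area = 143872.38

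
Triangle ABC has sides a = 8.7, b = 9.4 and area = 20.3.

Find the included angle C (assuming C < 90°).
Area = ½ab·sin(C)  →  sin(C) = 2·Area/(ab)
sin(C) = 2·20.3/(8.7·9.4) = 0.496454
C = arcsin(0.496454) = 29.77°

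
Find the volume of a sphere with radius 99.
Volume = (4/3) * pi * r³
Volume = (4/3) * pi * 99³
Volume = (4/3) * pi * 970299
Volume = 4064378.95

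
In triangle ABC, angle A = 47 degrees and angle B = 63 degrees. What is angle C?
Sum of angles in a triangle = 180 degrees
Third angle = 180 - 47 - 63
Third angle = 70 degrees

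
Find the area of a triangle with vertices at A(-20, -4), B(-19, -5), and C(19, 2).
Using the coordinate formula: Area = (1/2)|x₁(y₂-y₃) + x₂(y₃-y₁) + x₃(y₁-y₂)|
Area = (1/2)|(-20)((-5)-2) + (-19)(2-(-4)) + 19((-4)-(-5))|
Area = (1/2)|(-20)*(-7) + (-19)*6 + 19*1|
Area = (1/2)|140 + (-114) + 19|
Area = (1/2)*45 = 22.50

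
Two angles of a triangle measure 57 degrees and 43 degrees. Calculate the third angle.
Sum of angles in a triangle = 180 degrees
Third angle = 180 - 57 - 43
Third angle = 80 degrees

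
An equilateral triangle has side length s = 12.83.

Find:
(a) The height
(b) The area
(a) Height h = s·√3/2 = 12.83·√3/2 = 11.11
(b) Area = (√3/4)·s² = (√3/4)·12.83² = (√3/4)·164.609 = 71.28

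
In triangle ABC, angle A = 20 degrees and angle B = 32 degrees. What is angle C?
Sum of angles in a triangle = 180 degrees
Third angle = 180 - 20 - 32
Third angle = 128 degrees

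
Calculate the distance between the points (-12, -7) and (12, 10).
Using the distance formula: d = sqrt((x₂-x₁)² + (y₂-y₁)²)
dx = 12 - (-12) = 24
dy = 10 - (-7) = 17
d = sqrt(24² + 17²) = sqrt(576 + 289) = sqrt(865) = 29.41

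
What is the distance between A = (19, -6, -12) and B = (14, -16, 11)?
d = √[(-5)² + (-10)² + (23)²] = √654 = 25.57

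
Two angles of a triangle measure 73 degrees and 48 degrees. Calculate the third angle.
Sum of angles in a triangle = 180 degrees
Third angle = 180 - 73 - 48
Third angle = 59 degrees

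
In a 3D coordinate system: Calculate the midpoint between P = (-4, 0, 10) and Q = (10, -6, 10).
Midpoint = ((-4+10)/2, (0-6)/2, (10+10)/2) = (3, -3, 10)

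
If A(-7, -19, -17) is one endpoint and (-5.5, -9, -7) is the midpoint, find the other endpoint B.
B = (2×(-5.5) - (-7), 2×(-9) - (-19), 2×(-7) - (-17)) = (-4, 1, 3)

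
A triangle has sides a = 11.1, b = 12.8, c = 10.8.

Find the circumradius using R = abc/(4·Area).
s = (a+b+c)/2 = 17.35
Area = √(s(s-a)(s-b)(s-c)) = √(17.35·6.25·4.55·6.55) = 56.8481
R = abc/(4·Area) = (11.1·12.8·10.8)/(4·56.8481) = 1534.464/227.3924 = 6.748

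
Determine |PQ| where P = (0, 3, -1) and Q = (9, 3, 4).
d = √[(9)² + (0)² + (5)²] = √106 = 10.3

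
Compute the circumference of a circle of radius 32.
Circumference = 2 * pi * r
Circumference = 2 * pi * 32
Circumference = 201.06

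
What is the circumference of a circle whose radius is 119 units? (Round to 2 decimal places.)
Circumference = 2 * pi * r
Circumference = 2 * pi * 119
Circumference = 747.70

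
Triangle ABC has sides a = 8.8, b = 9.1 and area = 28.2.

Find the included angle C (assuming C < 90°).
Area = ½ab·sin(C)  →  sin(C) = 2·Area/(ab)
sin(C) = 2·28.2/(8.8·9.1) = 0.704296
C = arcsin(0.704296) = 44.77°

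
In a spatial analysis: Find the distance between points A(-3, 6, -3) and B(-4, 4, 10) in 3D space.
d = √[(-1)² + (-2)² + (13)²] = √174 = 13.19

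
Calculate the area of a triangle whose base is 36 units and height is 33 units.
Area = (1/2) * base * height
Area = (1/2) * 36 * 33
Area = 594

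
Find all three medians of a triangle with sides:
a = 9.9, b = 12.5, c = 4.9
Using m_x = ½√(2y² + 2z² - x²):
m_a = ½√(2·12.5² + 2·4.9² - 9.9²) = ½√262.51 = 8.101
m_b = ½√(2·9.9² + 2·4.9² - 12.5²) = ½√87.79 = 4.685
m_c = ½√(2·9.9² + 2·12.5² - 4.9²) = ½√484.51 = 11.01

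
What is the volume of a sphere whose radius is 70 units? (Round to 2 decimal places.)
Volume = (4/3) * pi * r³
Volume = (4/3) * pi * 70³
Volume = (4/3) * pi * 343000
Volume = 1436755.04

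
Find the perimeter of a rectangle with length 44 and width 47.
Perimeter = 2 * (length + width)
Perimeter = 2 * (44 + 47)
Perimeter = 2 * 91
Perimeter = 182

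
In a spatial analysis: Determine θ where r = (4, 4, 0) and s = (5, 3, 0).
r·s = 32, |r|² = 32, |s|² = 34
cos θ = 32/√1088 ≈ 0.9701
θ ≈ 14.04°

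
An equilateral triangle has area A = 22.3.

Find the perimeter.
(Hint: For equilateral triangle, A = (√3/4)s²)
A = (√3/4)s²  →  s² = 4A/√3 = 4·22.3/√3 = 51.4996
s = 7.17633
Perimeter = 3s = 21.53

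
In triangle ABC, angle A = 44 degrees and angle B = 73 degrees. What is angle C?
Sum of angles in a triangle = 180 degrees
Third angle = 180 - 44 - 73
Third angle = 63 degrees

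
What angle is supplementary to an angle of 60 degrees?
Supplementary angles sum to 180 degrees.
Other angle = 180 - 60
Other angle = 120 degrees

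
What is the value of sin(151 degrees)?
sin(151 degrees) = 0.4848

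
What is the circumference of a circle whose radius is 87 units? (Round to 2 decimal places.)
Circumference = 2 * pi * r
Circumference = 2 * pi * 87
Circumference = 546.64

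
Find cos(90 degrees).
cos(90 degrees) = 0
Decimal approximation: 0.0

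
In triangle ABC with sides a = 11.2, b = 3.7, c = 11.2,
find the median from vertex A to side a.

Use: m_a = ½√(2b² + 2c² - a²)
m_a = ½√(2·3.7² + 2·11.2² - 11.2²)
m_a = ½√(27.38 + 250.88 - 125.44) = ½√152.82 = 6.181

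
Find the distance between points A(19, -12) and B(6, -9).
Using the distance formula: d = sqrt((x₂-x₁)² + (y₂-y₁)²)
dx = 6 - 19 = -13
dy = (-9) - (-12) = 3
d = sqrt((-13)² + 3²) = sqrt(169 + 9) = sqrt(178) = 13.34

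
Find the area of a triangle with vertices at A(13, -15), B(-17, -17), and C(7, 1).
Using the coordinate formula: Area = (1/2)|x₁(y₂-y₃) + x₂(y₃-y₁) + x₃(y₁-y₂)|
Area = (1/2)|13((-17)-1) + (-17)(1-(-15)) + 7((-15)-(-17))|
Area = (1/2)|13*(-18) + (-17)*16 + 7*2|
Area = (1/2)|(-234) + (-272) + 14|
Area = (1/2)*492 = 246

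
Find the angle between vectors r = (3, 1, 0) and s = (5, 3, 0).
r·s = 18, |r|² = 10, |s|² = 34
cos θ = 18/√340 ≈ 0.9762
θ ≈ 12.53°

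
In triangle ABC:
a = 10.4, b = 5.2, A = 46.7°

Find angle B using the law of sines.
sin(B)/b = sin(A)/a
sin(B) = b·sin(A)/a = 5.2·sin(46.7°)/10.4 = 0.363886
B = arcsin(0.363886) = 21.34°  (b ≤ a, so B ≤ A and the acute solution is unique)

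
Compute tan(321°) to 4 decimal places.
tan(321 degrees) = -0.8098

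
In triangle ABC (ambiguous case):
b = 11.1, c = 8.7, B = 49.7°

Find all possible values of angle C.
sin(C)/c = sin(B)/b  →  sin(C) = c·sin(B)/b = 8.7·sin(49.7°)/11.1 = 0.597767
C₁ = arcsin(0.597767) = 36.71°,  C₂ = 180° - C₁ = 143.29°
Check C₂: A = 180° - 49.7° - 143.29° = -12.99° ≤ 0, rejected
C = 36.71° (one solution)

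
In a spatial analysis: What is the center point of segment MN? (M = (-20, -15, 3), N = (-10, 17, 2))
Midpoint = ((-20-10)/2, (-15+17)/2, (3+2)/2) = (-15, 1, 2.5)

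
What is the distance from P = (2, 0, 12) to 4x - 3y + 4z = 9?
d = |4(2) + (-3)(0) + 4(12) - (9)| / √(4² + (-3)² + 4²) = 47/√41 = 7.34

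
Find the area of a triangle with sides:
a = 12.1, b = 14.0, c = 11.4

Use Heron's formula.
s = (a+b+c)/2 = (12.1+14.0+11.4)/2 = 18.75
A = √(s(s-a)(s-b)(s-c)) = √(18.75·6.65·4.75·7.35)
A = √4353.15 = 65.98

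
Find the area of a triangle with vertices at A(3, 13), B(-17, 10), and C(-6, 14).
Using the coordinate formula: Area = (1/2)|x₁(y₂-y₃) + x₂(y₃-y₁) + x₃(y₁-y₂)|
Area = (1/2)|3(10-14) + (-17)(14-13) + (-6)(13-10)|
Area = (1/2)|3*(-4) + (-17)*1 + (-6)*3|
Area = (1/2)|(-12) + (-17) + (-18)|
Area = (1/2)*47 = 23.50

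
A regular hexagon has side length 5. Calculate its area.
For a regular 6-gon with side length s = 5:
Apothem a = s / (2*tan(pi/6)) = 5 / (2*tan(pi/6)) ≈ 4.3301
Perimeter P = 6 * 5 = 30
Area = (1/2) * P * a = (1/2) * 30 * 4.3301 = 64.95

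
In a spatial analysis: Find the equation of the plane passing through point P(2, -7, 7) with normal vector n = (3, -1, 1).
d = n·P = (3)(2) + (-1)(-7) + (1)(7) = 20
Plane: 3x - y + z = 20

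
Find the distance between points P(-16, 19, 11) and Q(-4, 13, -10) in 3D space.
d = √[(12)² + (-6)² + (-21)²] = √621 = 24.92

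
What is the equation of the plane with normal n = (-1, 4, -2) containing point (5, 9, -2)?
d = n·P = (-1)(5) + (4)(9) + (-2)(-2) = 35
Plane: -x + 4y - 2z = 35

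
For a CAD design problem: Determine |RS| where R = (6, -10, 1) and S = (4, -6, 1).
d = √[(-2)² + (4)² + (0)²] = √20 = 4.472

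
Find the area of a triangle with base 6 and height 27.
Area = (1/2) * base * height
Area = (1/2) * 6 * 27
Area = 81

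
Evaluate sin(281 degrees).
sin(281 degrees) = -0.9816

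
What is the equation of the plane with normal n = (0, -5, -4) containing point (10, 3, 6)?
d = n·P = (0)(10) + (-5)(3) + (-4)(6) = -39
Plane: -5y - 4z = -39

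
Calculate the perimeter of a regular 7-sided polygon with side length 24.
Perimeter = number of sides * side length
Perimeter = 7 * 24
Perimeter = 168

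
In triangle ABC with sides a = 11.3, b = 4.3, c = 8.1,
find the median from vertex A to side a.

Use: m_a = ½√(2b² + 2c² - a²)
m_a = ½√(2·4.3² + 2·8.1² - 11.3²)
m_a = ½√(36.98 + 131.22 - 127.69) = ½√40.51 = 3.182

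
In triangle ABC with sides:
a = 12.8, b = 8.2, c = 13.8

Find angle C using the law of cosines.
cos(C) = (a² + b² - c²)/(2ab)
cos(C) = (12.8² + 8.2² - 13.8²)/(2·12.8·8.2) = 40.64/209.92 = 0.193598
C = arccos(0.193598) = 78.84°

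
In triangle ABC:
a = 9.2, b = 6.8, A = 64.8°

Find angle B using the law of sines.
sin(B)/b = sin(A)/a
sin(B) = b·sin(A)/a = 6.8·sin(64.8°)/9.2 = 0.668785
B = arcsin(0.668785) = 41.97°  (b ≤ a, so B ≤ A and the acute solution is unique)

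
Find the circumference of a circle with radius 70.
Circumference = 2 * pi * r
Circumference = 2 * pi * 70
Circumference = 439.82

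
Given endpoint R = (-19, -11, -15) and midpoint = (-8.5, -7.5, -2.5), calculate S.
S = (2×(-8.5) - (-19), 2×(-7.5) - (-11), 2×(-2.5) - (-15)) = (2, -4, 10)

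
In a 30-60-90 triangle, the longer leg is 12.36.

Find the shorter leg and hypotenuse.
In a 30-60-90 triangle, sides are in ratio 1 : √3 : 2.
Long leg = short leg·√3  →  short leg = 12.36/√3 = 7.136
Hypotenuse = 2·(short leg) = 2·12.36/√3 = 14.27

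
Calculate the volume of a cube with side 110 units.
Volume = s³
Volume = 110³
Volume = 1331000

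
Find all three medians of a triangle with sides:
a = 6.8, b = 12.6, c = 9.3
Using m_x = ½√(2y² + 2z² - x²):
m_a = ½√(2·12.6² + 2·9.3² - 6.8²) = ½√444.26 = 10.54
m_b = ½√(2·6.8² + 2·9.3² - 12.6²) = ½√106.7 = 5.165
m_c = ½√(2·6.8² + 2·12.6² - 9.3²) = ½√323.51 = 8.993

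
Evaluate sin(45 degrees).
sin(45 degrees) = sqrt(2)/2
Decimal approximation: 0.7071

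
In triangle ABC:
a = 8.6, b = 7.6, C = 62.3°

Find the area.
Using A = ½ab·sin(C):
A = ½·8.6·7.6·sin(62.3°) = ½·65.36·0.885394 = 28.93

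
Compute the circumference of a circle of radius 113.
Circumference = 2 * pi * r
Circumference = 2 * pi * 113
Circumference = 710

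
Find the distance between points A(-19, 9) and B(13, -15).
Using the distance formula: d = sqrt((x₂-x₁)² + (y₂-y₁)²)
dx = 13 - (-19) = 32
dy = (-15) - 9 = -24
d = sqrt(32² + (-24)²) = sqrt(1024 + 576) = sqrt(1600) = 40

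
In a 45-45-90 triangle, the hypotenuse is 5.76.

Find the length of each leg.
In a 45-45-90 triangle, hypotenuse = leg·√2  →  leg = hypotenuse/√2
leg = 5.76/√2 = 4.073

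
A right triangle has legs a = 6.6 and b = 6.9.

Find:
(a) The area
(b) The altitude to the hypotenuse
(a) Area = ½ab = ½·6.6·6.9 = 22.77
(b) Hypotenuse c = √(6.6² + 6.9²) = √91.17 = 9.5483
    Area = ½·c·h_c  →  h_c = 2·Area/c = 2·22.77/9.5483 = 4.769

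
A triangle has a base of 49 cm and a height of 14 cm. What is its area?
Area = (1/2) * base * height
Area = (1/2) * 49 * 14
Area = 343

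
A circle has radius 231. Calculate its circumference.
Circumference = 2 * pi * r
Circumference = 2 * pi * 231
Circumference = 1451.42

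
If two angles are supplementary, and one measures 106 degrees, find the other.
Supplementary angles sum to 180 degrees.
Other angle = 180 - 106
Other angle = 74 degrees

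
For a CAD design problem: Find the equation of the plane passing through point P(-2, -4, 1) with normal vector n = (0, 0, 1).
d = n·P = (0)(-2) + (0)(-4) + (1)(1) = 1
Plane: z = 1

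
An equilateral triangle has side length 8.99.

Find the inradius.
For an equilateral triangle, r = s/(2√3) where s is the side.
r = 8.99/(2√3) = 8.99/3.464102 = 2.595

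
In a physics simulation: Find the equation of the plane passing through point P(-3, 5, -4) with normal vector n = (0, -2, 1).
d = n·P = (0)(-3) + (-2)(5) + (1)(-4) = -14
Plane: -2y + z = -14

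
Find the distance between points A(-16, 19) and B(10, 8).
Using the distance formula: d = sqrt((x₂-x₁)² + (y₂-y₁)²)
dx = 10 - (-16) = 26
dy = 8 - 19 = -11
d = sqrt(26² + (-11)²) = sqrt(676 + 121) = sqrt(797) = 28.23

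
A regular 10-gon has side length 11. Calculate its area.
For a regular 10-gon with side length s = 11:
Apothem a = s / (2*tan(pi/10)) = 11 / (2*tan(pi/10)) ≈ 16.9273
Perimeter P = 10 * 11 = 110
Area = (1/2) * P * a = (1/2) * 110 * 16.9273 = 931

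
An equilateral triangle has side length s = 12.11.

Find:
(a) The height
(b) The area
(a) Height h = s·√3/2 = 12.11·√3/2 = 10.49
(b) Area = (√3/4)·s² = (√3/4)·12.11² = (√3/4)·146.652 = 63.5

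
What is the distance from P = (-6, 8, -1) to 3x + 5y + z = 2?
d = |3(-6) + 5(8) + 1(-1) - (2)| / √(3² + 5² + 1²) = 19/√35 = 3.212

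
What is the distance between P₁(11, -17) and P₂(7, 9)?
Using the distance formula: d = sqrt((x₂-x₁)² + (y₂-y₁)²)
dx = 7 - 11 = -4
dy = 9 - (-17) = 26
d = sqrt((-4)² + 26²) = sqrt(16 + 676) = sqrt(692) = 26.31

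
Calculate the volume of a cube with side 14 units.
Volume = s³
Volume = 14³
Volume = 2744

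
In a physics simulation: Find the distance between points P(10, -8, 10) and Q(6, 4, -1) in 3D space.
d = √[(-4)² + (12)² + (-11)²] = √281 = 16.76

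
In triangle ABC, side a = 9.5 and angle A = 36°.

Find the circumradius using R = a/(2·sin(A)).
R = a/(2·sin(A)) = 9.5/(2·sin(36°))
R = 9.5/(2·0.587785) = 9.5/1.175571 = 8.081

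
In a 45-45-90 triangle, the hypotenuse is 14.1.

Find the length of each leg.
In a 45-45-90 triangle, hypotenuse = leg·√2  →  leg = hypotenuse/√2
leg = 14.1/√2 = 9.97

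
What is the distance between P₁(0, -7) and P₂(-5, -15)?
Using the distance formula: d = sqrt((x₂-x₁)² + (y₂-y₁)²)
dx = (-5) - 0 = -5
dy = (-15) - (-7) = -8
d = sqrt((-5)² + (-8)²) = sqrt(25 + 64) = sqrt(89) = 9.43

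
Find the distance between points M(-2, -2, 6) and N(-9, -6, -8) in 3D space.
d = √[(-7)² + (-4)² + (-14)²] = √261 = 16.16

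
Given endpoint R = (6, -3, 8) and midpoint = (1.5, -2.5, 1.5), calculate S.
S = (2×1.5 - 6, 2×(-2.5) - (-3), 2×1.5 - 8) = (-3, -2, -5)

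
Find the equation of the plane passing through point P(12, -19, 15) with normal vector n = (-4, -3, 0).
d = n·P = (-4)(12) + (-3)(-19) + (0)(15) = 9
Plane: -4x - 3y = 9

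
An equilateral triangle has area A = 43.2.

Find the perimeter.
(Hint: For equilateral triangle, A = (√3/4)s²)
A = (√3/4)s²  →  s² = 4A/√3 = 4·43.2/√3 = 99.7661
s = 9.9883
Perimeter = 3s = 29.96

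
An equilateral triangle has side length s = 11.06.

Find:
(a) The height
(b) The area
(a) Height h = s·√3/2 = 11.06·√3/2 = 9.578
(b) Area = (√3/4)·s² = (√3/4)·11.06² = (√3/4)·122.324 = 52.97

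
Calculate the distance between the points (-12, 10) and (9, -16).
Using the distance formula: d = sqrt((x₂-x₁)² + (y₂-y₁)²)
dx = 9 - (-12) = 21
dy = (-16) - 10 = -26
d = sqrt(21² + (-26)²) = sqrt(441 + 676) = sqrt(1117) = 33.42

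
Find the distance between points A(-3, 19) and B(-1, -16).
Using the distance formula: d = sqrt((x₂-x₁)² + (y₂-y₁)²)
dx = (-1) - (-3) = 2
dy = (-16) - 19 = -35
d = sqrt(2² + (-35)²) = sqrt(4 + 1225) = sqrt(1229) = 35.06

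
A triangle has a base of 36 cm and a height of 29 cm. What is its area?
Area = (1/2) * base * height
Area = (1/2) * 36 * 29
Area = 522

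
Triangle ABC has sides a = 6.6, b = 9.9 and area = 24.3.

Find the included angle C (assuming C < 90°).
Area = ½ab·sin(C)  →  sin(C) = 2·Area/(ab)
sin(C) = 2·24.3/(6.6·9.9) = 0.743802
C = arcsin(0.743802) = 48.06°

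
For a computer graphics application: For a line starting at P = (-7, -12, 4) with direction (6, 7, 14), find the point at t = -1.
P(-1) = (-7 + 6(-1), -12 + 7(-1), 4 + 14(-1)) = (-13, -19, -10)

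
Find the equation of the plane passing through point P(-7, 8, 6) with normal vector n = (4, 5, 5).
d = n·P = (4)(-7) + (5)(8) + (5)(6) = 42
Plane: 4x + 5y + 5z = 42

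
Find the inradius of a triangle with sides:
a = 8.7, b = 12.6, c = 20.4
s = (a+b+c)/2 = (8.7+12.6+20.4)/2 = 20.85
Area = √(s(s-a)(s-b)(s-c)) = √(20.85·12.15·8.25·0.45) = 30.6672
r = Area/s = 30.6672/20.85 = 1.471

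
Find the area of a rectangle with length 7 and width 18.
Area = length * width
Area = 7 * 18
Area = 126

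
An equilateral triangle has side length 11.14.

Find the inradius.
For an equilateral triangle, r = s/(2√3) where s is the side.
r = 11.14/(2√3) = 11.14/3.464102 = 3.216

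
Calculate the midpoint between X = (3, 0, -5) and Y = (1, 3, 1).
Midpoint = ((3+1)/2, (0+3)/2, (-5+1)/2) = (2, 1.5, -2)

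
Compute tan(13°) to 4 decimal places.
tan(13 degrees) = 0.2309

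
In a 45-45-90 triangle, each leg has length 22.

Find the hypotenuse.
Hypotenuse = 22√2 = 31.11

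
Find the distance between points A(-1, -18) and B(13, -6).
Using the distance formula: d = sqrt((x₂-x₁)² + (y₂-y₁)²)
dx = 13 - (-1) = 14
dy = (-6) - (-18) = 12
d = sqrt(14² + 12²) = sqrt(196 + 144) = sqrt(340) = 18.44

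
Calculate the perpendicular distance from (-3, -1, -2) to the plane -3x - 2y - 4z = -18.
d = |(-3)(-3) + (-2)(-1) + (-4)(-2) - (-18)| / √((-3)² + (-2)² + (-4)²) = 37/√29 = 6.871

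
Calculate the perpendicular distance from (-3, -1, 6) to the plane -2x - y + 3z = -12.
d = |(-2)(-3) + (-1)(-1) + 3(6) - (-12)| / √((-2)² + (-1)² + 3²) = 37/√14 = 9.889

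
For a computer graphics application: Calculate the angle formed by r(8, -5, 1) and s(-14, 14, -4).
r·s = -186, |r|² = 90, |s|² = 408
cos θ = -186/√36720 ≈ -0.9706
θ ≈ 166.1°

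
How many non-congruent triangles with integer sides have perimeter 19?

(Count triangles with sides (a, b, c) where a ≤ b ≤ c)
With a ≤ b ≤ c and a + b + c = 19, the triangle inequality a + b > c gives c < 19/2, so c ≤ 9.
Iterate a from 1 to ⌊p/3⌋ = 6; for each a, b ranges from a to ⌊(p−a)/2⌋ with c = p − a − b, keeping only c ≥ b.
Triples: (1, 9, 9), (2, 8, 9), (3, 7, 9), …
Count = 10 triangles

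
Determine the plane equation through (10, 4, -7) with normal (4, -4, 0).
d = n·P = (4)(10) + (-4)(4) + (0)(-7) = 24
Plane: 4x - 4y = 24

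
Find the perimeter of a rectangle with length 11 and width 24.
Perimeter = 2 * (length + width)
Perimeter = 2 * (11 + 24)
Perimeter = 2 * 35
Perimeter = 70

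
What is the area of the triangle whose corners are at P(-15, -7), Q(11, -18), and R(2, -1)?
Using the coordinate formula: Area = (1/2)|x₁(y₂-y₃) + x₂(y₃-y₁) + x₃(y₁-y₂)|
Area = (1/2)|(-15)((-18)-(-1)) + 11((-1)-(-7)) + 2((-7)-(-18))|
Area = (1/2)|(-15)*(-17) + 11*6 + 2*11|
Area = (1/2)|255 + 66 + 22|
Area = (1/2)*343 = 171.50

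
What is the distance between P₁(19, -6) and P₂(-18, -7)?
Using the distance formula: d = sqrt((x₂-x₁)² + (y₂-y₁)²)
dx = (-18) - 19 = -37
dy = (-7) - (-6) = -1
d = sqrt((-37)² + (-1)²) = sqrt(1369 + 1) = sqrt(1370) = 37.01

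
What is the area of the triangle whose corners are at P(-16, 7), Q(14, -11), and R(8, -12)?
Using the coordinate formula: Area = (1/2)|x₁(y₂-y₃) + x₂(y₃-y₁) + x₃(y₁-y₂)|
Area = (1/2)|(-16)((-11)-(-12)) + 14((-12)-7) + 8(7-(-11))|
Area = (1/2)|(-16)*1 + 14*(-19) + 8*18|
Area = (1/2)|(-16) + (-266) + 144|
Area = (1/2)*138 = 69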